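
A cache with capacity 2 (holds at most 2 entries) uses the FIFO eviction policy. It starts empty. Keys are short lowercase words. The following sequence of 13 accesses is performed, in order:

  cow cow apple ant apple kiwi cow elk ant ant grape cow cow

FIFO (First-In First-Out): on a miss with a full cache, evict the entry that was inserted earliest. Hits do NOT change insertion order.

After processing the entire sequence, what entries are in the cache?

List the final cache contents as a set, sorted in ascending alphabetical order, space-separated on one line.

FIFO simulation (capacity=2):
  1. access cow: MISS. Cache (old->new): [cow]
  2. access cow: HIT. Cache (old->new): [cow]
  3. access apple: MISS. Cache (old->new): [cow apple]
  4. access ant: MISS, evict cow. Cache (old->new): [apple ant]
  5. access apple: HIT. Cache (old->new): [apple ant]
  6. access kiwi: MISS, evict apple. Cache (old->new): [ant kiwi]
  7. access cow: MISS, evict ant. Cache (old->new): [kiwi cow]
  8. access elk: MISS, evict kiwi. Cache (old->new): [cow elk]
  9. access ant: MISS, evict cow. Cache (old->new): [elk ant]
  10. access ant: HIT. Cache (old->new): [elk ant]
  11. access grape: MISS, evict elk. Cache (old->new): [ant grape]
  12. access cow: MISS, evict ant. Cache (old->new): [grape cow]
  13. access cow: HIT. Cache (old->new): [grape cow]
Total: 4 hits, 9 misses, 7 evictions

Answer: cow grape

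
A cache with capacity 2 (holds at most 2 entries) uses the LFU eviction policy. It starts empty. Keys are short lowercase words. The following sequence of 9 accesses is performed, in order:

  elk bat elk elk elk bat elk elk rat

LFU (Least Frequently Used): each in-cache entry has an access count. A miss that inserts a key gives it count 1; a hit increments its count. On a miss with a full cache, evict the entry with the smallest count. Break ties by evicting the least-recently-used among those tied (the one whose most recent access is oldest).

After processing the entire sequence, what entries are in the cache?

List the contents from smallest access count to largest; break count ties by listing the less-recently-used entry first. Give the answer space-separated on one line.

Answer: rat elk

Derivation:
LFU simulation (capacity=2):
  1. access elk: MISS. Cache: [elk(c=1)]
  2. access bat: MISS. Cache: [elk(c=1) bat(c=1)]
  3. access elk: HIT, count now 2. Cache: [bat(c=1) elk(c=2)]
  4. access elk: HIT, count now 3. Cache: [bat(c=1) elk(c=3)]
  5. access elk: HIT, count now 4. Cache: [bat(c=1) elk(c=4)]
  6. access bat: HIT, count now 2. Cache: [bat(c=2) elk(c=4)]
  7. access elk: HIT, count now 5. Cache: [bat(c=2) elk(c=5)]
  8. access elk: HIT, count now 6. Cache: [bat(c=2) elk(c=6)]
  9. access rat: MISS, evict bat(c=2). Cache: [rat(c=1) elk(c=6)]
Total: 6 hits, 3 misses, 1 evictions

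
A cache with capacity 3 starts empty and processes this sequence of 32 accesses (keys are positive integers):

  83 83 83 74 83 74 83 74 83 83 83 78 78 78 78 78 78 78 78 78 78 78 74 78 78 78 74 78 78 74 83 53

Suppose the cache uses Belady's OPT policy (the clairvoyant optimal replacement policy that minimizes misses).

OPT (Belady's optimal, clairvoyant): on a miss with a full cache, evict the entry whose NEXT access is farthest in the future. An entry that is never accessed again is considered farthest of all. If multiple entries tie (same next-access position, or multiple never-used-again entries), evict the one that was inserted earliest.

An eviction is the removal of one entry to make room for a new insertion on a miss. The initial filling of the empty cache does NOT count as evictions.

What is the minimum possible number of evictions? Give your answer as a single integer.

OPT (Belady) simulation (capacity=3):
  1. access 83: MISS. Cache: [83]
  2. access 83: HIT. Next use of 83: step 3. Cache: [83]
  3. access 83: HIT. Next use of 83: step 5. Cache: [83]
  4. access 74: MISS. Cache: [83 74]
  5. access 83: HIT. Next use of 83: step 7. Cache: [83 74]
  6. access 74: HIT. Next use of 74: step 8. Cache: [83 74]
  7. access 83: HIT. Next use of 83: step 9. Cache: [83 74]
  8. access 74: HIT. Next use of 74: step 23. Cache: [83 74]
  9. access 83: HIT. Next use of 83: step 10. Cache: [83 74]
  10. access 83: HIT. Next use of 83: step 11. Cache: [83 74]
  11. access 83: HIT. Next use of 83: step 31. Cache: [83 74]
  12. access 78: MISS. Cache: [83 74 78]
  13. access 78: HIT. Next use of 78: step 14. Cache: [83 74 78]
  14. access 78: HIT. Next use of 78: step 15. Cache: [83 74 78]
  15. access 78: HIT. Next use of 78: step 16. Cache: [83 74 78]
  16. access 78: HIT. Next use of 78: step 17. Cache: [83 74 78]
  17. access 78: HIT. Next use of 78: step 18. Cache: [83 74 78]
  18. access 78: HIT. Next use of 78: step 19. Cache: [83 74 78]
  19. access 78: HIT. Next use of 78: step 20. Cache: [83 74 78]
  20. access 78: HIT. Next use of 78: step 21. Cache: [83 74 78]
  21. access 78: HIT. Next use of 78: step 22. Cache: [83 74 78]
  22. access 78: HIT. Next use of 78: step 24. Cache: [83 74 78]
  23. access 74: HIT. Next use of 74: step 27. Cache: [83 74 78]
  24. access 78: HIT. Next use of 78: step 25. Cache: [83 74 78]
  25. access 78: HIT. Next use of 78: step 26. Cache: [83 74 78]
  26. access 78: HIT. Next use of 78: step 28. Cache: [83 74 78]
  27. access 74: HIT. Next use of 74: step 30. Cache: [83 74 78]
  28. access 78: HIT. Next use of 78: step 29. Cache: [83 74 78]
  29. access 78: HIT. Next use of 78: never. Cache: [83 74 78]
  30. access 74: HIT. Next use of 74: never. Cache: [83 74 78]
  31. access 83: HIT. Next use of 83: never. Cache: [83 74 78]
  32. access 53: MISS, evict 83 (next use: never). Cache: [74 78 53]
Total: 28 hits, 4 misses, 1 evictions

Answer: 1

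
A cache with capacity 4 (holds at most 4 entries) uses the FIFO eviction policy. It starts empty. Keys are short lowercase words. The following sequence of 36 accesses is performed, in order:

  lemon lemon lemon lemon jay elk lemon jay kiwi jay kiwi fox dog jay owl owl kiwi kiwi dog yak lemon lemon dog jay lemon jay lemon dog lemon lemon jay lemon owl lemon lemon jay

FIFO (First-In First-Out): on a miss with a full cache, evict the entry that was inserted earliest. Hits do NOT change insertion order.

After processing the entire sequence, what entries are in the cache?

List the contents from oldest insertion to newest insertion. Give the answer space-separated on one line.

FIFO simulation (capacity=4):
  1. access lemon: MISS. Cache (old->new): [lemon]
  2. access lemon: HIT. Cache (old->new): [lemon]
  3. access lemon: HIT. Cache (old->new): [lemon]
  4. access lemon: HIT. Cache (old->new): [lemon]
  5. access jay: MISS. Cache (old->new): [lemon jay]
  6. access elk: MISS. Cache (old->new): [lemon jay elk]
  7. access lemon: HIT. Cache (old->new): [lemon jay elk]
  8. access jay: HIT. Cache (old->new): [lemon jay elk]
  9. access kiwi: MISS. Cache (old->new): [lemon jay elk kiwi]
  10. access jay: HIT. Cache (old->new): [lemon jay elk kiwi]
  11. access kiwi: HIT. Cache (old->new): [lemon jay elk kiwi]
  12. access fox: MISS, evict lemon. Cache (old->new): [jay elk kiwi fox]
  13. access dog: MISS, evict jay. Cache (old->new): [elk kiwi fox dog]
  14. access jay: MISS, evict elk. Cache (old->new): [kiwi fox dog jay]
  15. access owl: MISS, evict kiwi. Cache (old->new): [fox dog jay owl]
  16. access owl: HIT. Cache (old->new): [fox dog jay owl]
  17. access kiwi: MISS, evict fox. Cache (old->new): [dog jay owl kiwi]
  18. access kiwi: HIT. Cache (old->new): [dog jay owl kiwi]
  19. access dog: HIT. Cache (old->new): [dog jay owl kiwi]
  20. access yak: MISS, evict dog. Cache (old->new): [jay owl kiwi yak]
  21. access lemon: MISS, evict jay. Cache (old->new): [owl kiwi yak lemon]
  22. access lemon: HIT. Cache (old->new): [owl kiwi yak lemon]
  23. access dog: MISS, evict owl. Cache (old->new): [kiwi yak lemon dog]
  24. access jay: MISS, evict kiwi. Cache (old->new): [yak lemon dog jay]
  25. access lemon: HIT. Cache (old->new): [yak lemon dog jay]
  26. access jay: HIT. Cache (old->new): [yak lemon dog jay]
  27. access lemon: HIT. Cache (old->new): [yak lemon dog jay]
  28. access dog: HIT. Cache (old->new): [yak lemon dog jay]
  29. access lemon: HIT. Cache (old->new): [yak lemon dog jay]
  30. access lemon: HIT. Cache (old->new): [yak lemon dog jay]
  31. access jay: HIT. Cache (old->new): [yak lemon dog jay]
  32. access lemon: HIT. Cache (old->new): [yak lemon dog jay]
  33. access owl: MISS, evict yak. Cache (old->new): [lemon dog jay owl]
  34. access lemon: HIT. Cache (old->new): [lemon dog jay owl]
  35. access lemon: HIT. Cache (old->new): [lemon dog jay owl]
  36. access jay: HIT. Cache (old->new): [lemon dog jay owl]
Total: 22 hits, 14 misses, 10 evictions

Answer: lemon dog jay owl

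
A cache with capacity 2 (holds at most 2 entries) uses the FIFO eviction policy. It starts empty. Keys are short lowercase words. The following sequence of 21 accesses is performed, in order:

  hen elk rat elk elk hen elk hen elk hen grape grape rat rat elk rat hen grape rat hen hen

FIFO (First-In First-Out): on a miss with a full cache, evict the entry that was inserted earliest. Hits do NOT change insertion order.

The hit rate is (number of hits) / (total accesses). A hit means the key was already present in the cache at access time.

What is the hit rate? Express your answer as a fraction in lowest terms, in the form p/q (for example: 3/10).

FIFO simulation (capacity=2):
  1. access hen: MISS. Cache (old->new): [hen]
  2. access elk: MISS. Cache (old->new): [hen elk]
  3. access rat: MISS, evict hen. Cache (old->new): [elk rat]
  4. access elk: HIT. Cache (old->new): [elk rat]
  5. access elk: HIT. Cache (old->new): [elk rat]
  6. access hen: MISS, evict elk. Cache (old->new): [rat hen]
  7. access elk: MISS, evict rat. Cache (old->new): [hen elk]
  8. access hen: HIT. Cache (old->new): [hen elk]
  9. access elk: HIT. Cache (old->new): [hen elk]
  10. access hen: HIT. Cache (old->new): [hen elk]
  11. access grape: MISS, evict hen. Cache (old->new): [elk grape]
  12. access grape: HIT. Cache (old->new): [elk grape]
  13. access rat: MISS, evict elk. Cache (old->new): [grape rat]
  14. access rat: HIT. Cache (old->new): [grape rat]
  15. access elk: MISS, evict grape. Cache (old->new): [rat elk]
  16. access rat: HIT. Cache (old->new): [rat elk]
  17. access hen: MISS, evict rat. Cache (old->new): [elk hen]
  18. access grape: MISS, evict elk. Cache (old->new): [hen grape]
  19. access rat: MISS, evict hen. Cache (old->new): [grape rat]
  20. access hen: MISS, evict grape. Cache (old->new): [rat hen]
  21. access hen: HIT. Cache (old->new): [rat hen]
Total: 9 hits, 12 misses, 10 evictions

Hit rate = 9/21 = 3/7

Answer: 3/7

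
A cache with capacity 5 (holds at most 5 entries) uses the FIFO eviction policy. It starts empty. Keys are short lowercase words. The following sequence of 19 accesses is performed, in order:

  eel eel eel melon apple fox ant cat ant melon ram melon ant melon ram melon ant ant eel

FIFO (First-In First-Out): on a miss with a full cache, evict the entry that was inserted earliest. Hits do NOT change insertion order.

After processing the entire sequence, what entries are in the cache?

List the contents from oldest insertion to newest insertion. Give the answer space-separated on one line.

Answer: ant cat ram melon eel

Derivation:
FIFO simulation (capacity=5):
  1. access eel: MISS. Cache (old->new): [eel]
  2. access eel: HIT. Cache (old->new): [eel]
  3. access eel: HIT. Cache (old->new): [eel]
  4. access melon: MISS. Cache (old->new): [eel melon]
  5. access apple: MISS. Cache (old->new): [eel melon apple]
  6. access fox: MISS. Cache (old->new): [eel melon apple fox]
  7. access ant: MISS. Cache (old->new): [eel melon apple fox ant]
  8. access cat: MISS, evict eel. Cache (old->new): [melon apple fox ant cat]
  9. access ant: HIT. Cache (old->new): [melon apple fox ant cat]
  10. access melon: HIT. Cache (old->new): [melon apple fox ant cat]
  11. access ram: MISS, evict melon. Cache (old->new): [apple fox ant cat ram]
  12. access melon: MISS, evict apple. Cache (old->new): [fox ant cat ram melon]
  13. access ant: HIT. Cache (old->new): [fox ant cat ram melon]
  14. access melon: HIT. Cache (old->new): [fox ant cat ram melon]
  15. access ram: HIT. Cache (old->new): [fox ant cat ram melon]
  16. access melon: HIT. Cache (old->new): [fox ant cat ram melon]
  17. access ant: HIT. Cache (old->new): [fox ant cat ram melon]
  18. access ant: HIT. Cache (old->new): [fox ant cat ram melon]
  19. access eel: MISS, evict fox. Cache (old->new): [ant cat ram melon eel]
Total: 10 hits, 9 misses, 4 evictions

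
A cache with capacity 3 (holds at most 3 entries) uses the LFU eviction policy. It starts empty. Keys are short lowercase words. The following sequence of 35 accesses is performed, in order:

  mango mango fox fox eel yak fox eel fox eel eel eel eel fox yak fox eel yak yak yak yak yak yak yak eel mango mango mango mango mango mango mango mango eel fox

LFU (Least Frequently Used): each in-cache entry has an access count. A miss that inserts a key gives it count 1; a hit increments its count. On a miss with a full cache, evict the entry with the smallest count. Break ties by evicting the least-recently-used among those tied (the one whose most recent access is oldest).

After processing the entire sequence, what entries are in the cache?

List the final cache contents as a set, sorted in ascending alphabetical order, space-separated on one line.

Answer: eel fox mango

Derivation:
LFU simulation (capacity=3):
  1. access mango: MISS. Cache: [mango(c=1)]
  2. access mango: HIT, count now 2. Cache: [mango(c=2)]
  3. access fox: MISS. Cache: [fox(c=1) mango(c=2)]
  4. access fox: HIT, count now 2. Cache: [mango(c=2) fox(c=2)]
  5. access eel: MISS. Cache: [eel(c=1) mango(c=2) fox(c=2)]
  6. access yak: MISS, evict eel(c=1). Cache: [yak(c=1) mango(c=2) fox(c=2)]
  7. access fox: HIT, count now 3. Cache: [yak(c=1) mango(c=2) fox(c=3)]
  8. access eel: MISS, evict yak(c=1). Cache: [eel(c=1) mango(c=2) fox(c=3)]
  9. access fox: HIT, count now 4. Cache: [eel(c=1) mango(c=2) fox(c=4)]
  10. access eel: HIT, count now 2. Cache: [mango(c=2) eel(c=2) fox(c=4)]
  11. access eel: HIT, count now 3. Cache: [mango(c=2) eel(c=3) fox(c=4)]
  12. access eel: HIT, count now 4. Cache: [mango(c=2) fox(c=4) eel(c=4)]
  13. access eel: HIT, count now 5. Cache: [mango(c=2) fox(c=4) eel(c=5)]
  14. access fox: HIT, count now 5. Cache: [mango(c=2) eel(c=5) fox(c=5)]
  15. access yak: MISS, evict mango(c=2). Cache: [yak(c=1) eel(c=5) fox(c=5)]
  16. access fox: HIT, count now 6. Cache: [yak(c=1) eel(c=5) fox(c=6)]
  17. access eel: HIT, count now 6. Cache: [yak(c=1) fox(c=6) eel(c=6)]
  18. access yak: HIT, count now 2. Cache: [yak(c=2) fox(c=6) eel(c=6)]
  19. access yak: HIT, count now 3. Cache: [yak(c=3) fox(c=6) eel(c=6)]
  20. access yak: HIT, count now 4. Cache: [yak(c=4) fox(c=6) eel(c=6)]
  21. access yak: HIT, count now 5. Cache: [yak(c=5) fox(c=6) eel(c=6)]
  22. access yak: HIT, count now 6. Cache: [fox(c=6) eel(c=6) yak(c=6)]
  23. access yak: HIT, count now 7. Cache: [fox(c=6) eel(c=6) yak(c=7)]
  24. access yak: HIT, count now 8. Cache: [fox(c=6) eel(c=6) yak(c=8)]
  25. access eel: HIT, count now 7. Cache: [fox(c=6) eel(c=7) yak(c=8)]
  26. access mango: MISS, evict fox(c=6). Cache: [mango(c=1) eel(c=7) yak(c=8)]
  27. access mango: HIT, count now 2. Cache: [mango(c=2) eel(c=7) yak(c=8)]
  28. access mango: HIT, count now 3. Cache: [mango(c=3) eel(c=7) yak(c=8)]
  29. access mango: HIT, count now 4. Cache: [mango(c=4) eel(c=7) yak(c=8)]
  30. access mango: HIT, count now 5. Cache: [mango(c=5) eel(c=7) yak(c=8)]
  31. access mango: HIT, count now 6. Cache: [mango(c=6) eel(c=7) yak(c=8)]
  32. access mango: HIT, count now 7. Cache: [eel(c=7) mango(c=7) yak(c=8)]
  33. access mango: HIT, count now 8. Cache: [eel(c=7) yak(c=8) mango(c=8)]
  34. access eel: HIT, count now 8. Cache: [yak(c=8) mango(c=8) eel(c=8)]
  35. access fox: MISS, evict yak(c=8). Cache: [fox(c=1) mango(c=8) eel(c=8)]
Total: 27 hits, 8 misses, 5 evictions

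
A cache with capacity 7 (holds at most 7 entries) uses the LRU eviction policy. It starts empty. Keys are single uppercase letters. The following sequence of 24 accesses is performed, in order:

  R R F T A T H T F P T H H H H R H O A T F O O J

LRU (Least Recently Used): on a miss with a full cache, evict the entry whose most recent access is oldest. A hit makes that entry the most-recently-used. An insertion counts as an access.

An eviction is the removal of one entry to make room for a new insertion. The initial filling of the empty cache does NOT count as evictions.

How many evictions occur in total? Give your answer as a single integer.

LRU simulation (capacity=7):
  1. access R: MISS. Cache (LRU->MRU): [R]
  2. access R: HIT. Cache (LRU->MRU): [R]
  3. access F: MISS. Cache (LRU->MRU): [R F]
  4. access T: MISS. Cache (LRU->MRU): [R F T]
  5. access A: MISS. Cache (LRU->MRU): [R F T A]
  6. access T: HIT. Cache (LRU->MRU): [R F A T]
  7. access H: MISS. Cache (LRU->MRU): [R F A T H]
  8. access T: HIT. Cache (LRU->MRU): [R F A H T]
  9. access F: HIT. Cache (LRU->MRU): [R A H T F]
  10. access P: MISS. Cache (LRU->MRU): [R A H T F P]
  11. access T: HIT. Cache (LRU->MRU): [R A H F P T]
  12. access H: HIT. Cache (LRU->MRU): [R A F P T H]
  13. access H: HIT. Cache (LRU->MRU): [R A F P T H]
  14. access H: HIT. Cache (LRU->MRU): [R A F P T H]
  15. access H: HIT. Cache (LRU->MRU): [R A F P T H]
  16. access R: HIT. Cache (LRU->MRU): [A F P T H R]
  17. access H: HIT. Cache (LRU->MRU): [A F P T R H]
  18. access O: MISS. Cache (LRU->MRU): [A F P T R H O]
  19. access A: HIT. Cache (LRU->MRU): [F P T R H O A]
  20. access T: HIT. Cache (LRU->MRU): [F P R H O A T]
  21. access F: HIT. Cache (LRU->MRU): [P R H O A T F]
  22. access O: HIT. Cache (LRU->MRU): [P R H A T F O]
  23. access O: HIT. Cache (LRU->MRU): [P R H A T F O]
  24. access J: MISS, evict P. Cache (LRU->MRU): [R H A T F O J]
Total: 16 hits, 8 misses, 1 evictions

Answer: 1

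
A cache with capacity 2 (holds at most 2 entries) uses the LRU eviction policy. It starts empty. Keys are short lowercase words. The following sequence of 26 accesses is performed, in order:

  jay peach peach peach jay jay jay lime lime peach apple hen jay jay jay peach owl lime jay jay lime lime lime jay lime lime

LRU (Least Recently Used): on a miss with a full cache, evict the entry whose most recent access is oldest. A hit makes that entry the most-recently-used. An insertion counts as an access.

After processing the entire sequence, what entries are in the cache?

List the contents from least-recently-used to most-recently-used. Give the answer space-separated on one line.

LRU simulation (capacity=2):
  1. access jay: MISS. Cache (LRU->MRU): [jay]
  2. access peach: MISS. Cache (LRU->MRU): [jay peach]
  3. access peach: HIT. Cache (LRU->MRU): [jay peach]
  4. access peach: HIT. Cache (LRU->MRU): [jay peach]
  5. access jay: HIT. Cache (LRU->MRU): [peach jay]
  6. access jay: HIT. Cache (LRU->MRU): [peach jay]
  7. access jay: HIT. Cache (LRU->MRU): [peach jay]
  8. access lime: MISS, evict peach. Cache (LRU->MRU): [jay lime]
  9. access lime: HIT. Cache (LRU->MRU): [jay lime]
  10. access peach: MISS, evict jay. Cache (LRU->MRU): [lime peach]
  11. access apple: MISS, evict lime. Cache (LRU->MRU): [peach apple]
  12. access hen: MISS, evict peach. Cache (LRU->MRU): [apple hen]
  13. access jay: MISS, evict apple. Cache (LRU->MRU): [hen jay]
  14. access jay: HIT. Cache (LRU->MRU): [hen jay]
  15. access jay: HIT. Cache (LRU->MRU): [hen jay]
  16. access peach: MISS, evict hen. Cache (LRU->MRU): [jay peach]
  17. access owl: MISS, evict jay. Cache (LRU->MRU): [peach owl]
  18. access lime: MISS, evict peach. Cache (LRU->MRU): [owl lime]
  19. access jay: MISS, evict owl. Cache (LRU->MRU): [lime jay]
  20. access jay: HIT. Cache (LRU->MRU): [lime jay]
  21. access lime: HIT. Cache (LRU->MRU): [jay lime]
  22. access lime: HIT. Cache (LRU->MRU): [jay lime]
  23. access lime: HIT. Cache (LRU->MRU): [jay lime]
  24. access jay: HIT. Cache (LRU->MRU): [lime jay]
  25. access lime: HIT. Cache (LRU->MRU): [jay lime]
  26. access lime: HIT. Cache (LRU->MRU): [jay lime]
Total: 15 hits, 11 misses, 9 evictions

Answer: jay lime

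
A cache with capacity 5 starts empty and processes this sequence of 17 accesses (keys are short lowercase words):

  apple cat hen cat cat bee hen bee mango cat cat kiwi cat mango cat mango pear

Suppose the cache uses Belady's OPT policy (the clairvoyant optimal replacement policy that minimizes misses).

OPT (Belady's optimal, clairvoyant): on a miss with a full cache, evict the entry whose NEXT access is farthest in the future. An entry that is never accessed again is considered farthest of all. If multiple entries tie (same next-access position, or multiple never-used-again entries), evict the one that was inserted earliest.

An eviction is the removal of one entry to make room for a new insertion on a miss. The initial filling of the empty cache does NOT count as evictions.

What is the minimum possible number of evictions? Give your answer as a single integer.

Answer: 2

Derivation:
OPT (Belady) simulation (capacity=5):
  1. access apple: MISS. Cache: [apple]
  2. access cat: MISS. Cache: [apple cat]
  3. access hen: MISS. Cache: [apple cat hen]
  4. access cat: HIT. Next use of cat: step 5. Cache: [apple cat hen]
  5. access cat: HIT. Next use of cat: step 10. Cache: [apple cat hen]
  6. access bee: MISS. Cache: [apple cat hen bee]
  7. access hen: HIT. Next use of hen: never. Cache: [apple cat hen bee]
  8. access bee: HIT. Next use of bee: never. Cache: [apple cat hen bee]
  9. access mango: MISS. Cache: [apple cat hen bee mango]
  10. access cat: HIT. Next use of cat: step 11. Cache: [apple cat hen bee mango]
  11. access cat: HIT. Next use of cat: step 13. Cache: [apple cat hen bee mango]
  12. access kiwi: MISS, evict apple (next use: never). Cache: [cat hen bee mango kiwi]
  13. access cat: HIT. Next use of cat: step 15. Cache: [cat hen bee mango kiwi]
  14. access mango: HIT. Next use of mango: step 16. Cache: [cat hen bee mango kiwi]
  15. access cat: HIT. Next use of cat: never. Cache: [cat hen bee mango kiwi]
  16. access mango: HIT. Next use of mango: never. Cache: [cat hen bee mango kiwi]
  17. access pear: MISS, evict cat (next use: never). Cache: [hen bee mango kiwi pear]
Total: 10 hits, 7 misses, 2 evictions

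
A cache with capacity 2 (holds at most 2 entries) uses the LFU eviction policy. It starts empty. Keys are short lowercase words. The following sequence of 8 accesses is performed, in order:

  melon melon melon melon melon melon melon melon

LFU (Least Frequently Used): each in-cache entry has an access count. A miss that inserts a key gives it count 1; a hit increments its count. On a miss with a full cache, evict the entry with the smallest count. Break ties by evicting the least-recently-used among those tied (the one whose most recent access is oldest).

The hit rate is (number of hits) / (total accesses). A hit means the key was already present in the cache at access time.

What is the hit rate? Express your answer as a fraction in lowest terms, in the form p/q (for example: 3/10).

Answer: 7/8

Derivation:
LFU simulation (capacity=2):
  1. access melon: MISS. Cache: [melon(c=1)]
  2. access melon: HIT, count now 2. Cache: [melon(c=2)]
  3. access melon: HIT, count now 3. Cache: [melon(c=3)]
  4. access melon: HIT, count now 4. Cache: [melon(c=4)]
  5. access melon: HIT, count now 5. Cache: [melon(c=5)]
  6. access melon: HIT, count now 6. Cache: [melon(c=6)]
  7. access melon: HIT, count now 7. Cache: [melon(c=7)]
  8. access melon: HIT, count now 8. Cache: [melon(c=8)]
Total: 7 hits, 1 misses, 0 evictions

Hit rate = 7/8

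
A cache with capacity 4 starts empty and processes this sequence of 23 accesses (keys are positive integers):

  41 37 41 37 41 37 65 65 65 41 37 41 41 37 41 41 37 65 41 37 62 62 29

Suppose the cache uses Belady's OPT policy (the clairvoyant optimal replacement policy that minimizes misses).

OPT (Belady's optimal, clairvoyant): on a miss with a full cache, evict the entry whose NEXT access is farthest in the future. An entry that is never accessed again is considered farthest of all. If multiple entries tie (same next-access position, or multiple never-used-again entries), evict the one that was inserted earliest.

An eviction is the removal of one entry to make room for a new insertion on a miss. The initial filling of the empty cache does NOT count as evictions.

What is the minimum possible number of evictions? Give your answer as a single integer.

OPT (Belady) simulation (capacity=4):
  1. access 41: MISS. Cache: [41]
  2. access 37: MISS. Cache: [41 37]
  3. access 41: HIT. Next use of 41: step 5. Cache: [41 37]
  4. access 37: HIT. Next use of 37: step 6. Cache: [41 37]
  5. access 41: HIT. Next use of 41: step 10. Cache: [41 37]
  6. access 37: HIT. Next use of 37: step 11. Cache: [41 37]
  7. access 65: MISS. Cache: [41 37 65]
  8. access 65: HIT. Next use of 65: step 9. Cache: [41 37 65]
  9. access 65: HIT. Next use of 65: step 18. Cache: [41 37 65]
  10. access 41: HIT. Next use of 41: step 12. Cache: [41 37 65]
  11. access 37: HIT. Next use of 37: step 14. Cache: [41 37 65]
  12. access 41: HIT. Next use of 41: step 13. Cache: [41 37 65]
  13. access 41: HIT. Next use of 41: step 15. Cache: [41 37 65]
  14. access 37: HIT. Next use of 37: step 17. Cache: [41 37 65]
  15. access 41: HIT. Next use of 41: step 16. Cache: [41 37 65]
  16. access 41: HIT. Next use of 41: step 19. Cache: [41 37 65]
  17. access 37: HIT. Next use of 37: step 20. Cache: [41 37 65]
  18. access 65: HIT. Next use of 65: never. Cache: [41 37 65]
  19. access 41: HIT. Next use of 41: never. Cache: [41 37 65]
  20. access 37: HIT. Next use of 37: never. Cache: [41 37 65]
  21. access 62: MISS. Cache: [41 37 65 62]
  22. access 62: HIT. Next use of 62: never. Cache: [41 37 65 62]
  23. access 29: MISS, evict 41 (next use: never). Cache: [37 65 62 29]
Total: 18 hits, 5 misses, 1 evictions

Answer: 1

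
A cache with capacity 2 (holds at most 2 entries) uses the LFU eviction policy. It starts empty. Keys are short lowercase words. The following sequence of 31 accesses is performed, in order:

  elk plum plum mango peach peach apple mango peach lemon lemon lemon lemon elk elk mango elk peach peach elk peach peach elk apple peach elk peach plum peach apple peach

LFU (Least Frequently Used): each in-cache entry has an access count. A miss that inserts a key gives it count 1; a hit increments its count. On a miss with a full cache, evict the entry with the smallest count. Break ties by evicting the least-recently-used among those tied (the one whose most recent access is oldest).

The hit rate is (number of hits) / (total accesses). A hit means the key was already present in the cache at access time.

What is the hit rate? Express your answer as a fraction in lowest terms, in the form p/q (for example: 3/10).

LFU simulation (capacity=2):
  1. access elk: MISS. Cache: [elk(c=1)]
  2. access plum: MISS. Cache: [elk(c=1) plum(c=1)]
  3. access plum: HIT, count now 2. Cache: [elk(c=1) plum(c=2)]
  4. access mango: MISS, evict elk(c=1). Cache: [mango(c=1) plum(c=2)]
  5. access peach: MISS, evict mango(c=1). Cache: [peach(c=1) plum(c=2)]
  6. access peach: HIT, count now 2. Cache: [plum(c=2) peach(c=2)]
  7. access apple: MISS, evict plum(c=2). Cache: [apple(c=1) peach(c=2)]
  8. access mango: MISS, evict apple(c=1). Cache: [mango(c=1) peach(c=2)]
  9. access peach: HIT, count now 3. Cache: [mango(c=1) peach(c=3)]
  10. access lemon: MISS, evict mango(c=1). Cache: [lemon(c=1) peach(c=3)]
  11. access lemon: HIT, count now 2. Cache: [lemon(c=2) peach(c=3)]
  12. access lemon: HIT, count now 3. Cache: [peach(c=3) lemon(c=3)]
  13. access lemon: HIT, count now 4. Cache: [peach(c=3) lemon(c=4)]
  14. access elk: MISS, evict peach(c=3). Cache: [elk(c=1) lemon(c=4)]
  15. access elk: HIT, count now 2. Cache: [elk(c=2) lemon(c=4)]
  16. access mango: MISS, evict elk(c=2). Cache: [mango(c=1) lemon(c=4)]
  17. access elk: MISS, evict mango(c=1). Cache: [elk(c=1) lemon(c=4)]
  18. access peach: MISS, evict elk(c=1). Cache: [peach(c=1) lemon(c=4)]
  19. access peach: HIT, count now 2. Cache: [peach(c=2) lemon(c=4)]
  20. access elk: MISS, evict peach(c=2). Cache: [elk(c=1) lemon(c=4)]
  21. access peach: MISS, evict elk(c=1). Cache: [peach(c=1) lemon(c=4)]
  22. access peach: HIT, count now 2. Cache: [peach(c=2) lemon(c=4)]
  23. access elk: MISS, evict peach(c=2). Cache: [elk(c=1) lemon(c=4)]
  24. access apple: MISS, evict elk(c=1). Cache: [apple(c=1) lemon(c=4)]
  25. access peach: MISS, evict apple(c=1). Cache: [peach(c=1) lemon(c=4)]
  26. access elk: MISS, evict peach(c=1). Cache: [elk(c=1) lemon(c=4)]
  27. access peach: MISS, evict elk(c=1). Cache: [peach(c=1) lemon(c=4)]
  28. access plum: MISS, evict peach(c=1). Cache: [plum(c=1) lemon(c=4)]
  29. access peach: MISS, evict plum(c=1). Cache: [peach(c=1) lemon(c=4)]
  30. access apple: MISS, evict peach(c=1). Cache: [apple(c=1) lemon(c=4)]
  31. access peach: MISS, evict apple(c=1). Cache: [peach(c=1) lemon(c=4)]
Total: 9 hits, 22 misses, 20 evictions

Hit rate = 9/31

Answer: 9/31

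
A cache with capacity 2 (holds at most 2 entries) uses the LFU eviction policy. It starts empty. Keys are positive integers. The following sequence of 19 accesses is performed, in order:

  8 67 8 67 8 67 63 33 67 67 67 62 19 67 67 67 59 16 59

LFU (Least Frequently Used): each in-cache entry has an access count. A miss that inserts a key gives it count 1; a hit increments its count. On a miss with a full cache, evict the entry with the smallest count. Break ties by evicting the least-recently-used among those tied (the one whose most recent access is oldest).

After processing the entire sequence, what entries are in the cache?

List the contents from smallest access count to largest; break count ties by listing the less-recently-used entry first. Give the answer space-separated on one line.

Answer: 59 67

Derivation:
LFU simulation (capacity=2):
  1. access 8: MISS. Cache: [8(c=1)]
  2. access 67: MISS. Cache: [8(c=1) 67(c=1)]
  3. access 8: HIT, count now 2. Cache: [67(c=1) 8(c=2)]
  4. access 67: HIT, count now 2. Cache: [8(c=2) 67(c=2)]
  5. access 8: HIT, count now 3. Cache: [67(c=2) 8(c=3)]
  6. access 67: HIT, count now 3. Cache: [8(c=3) 67(c=3)]
  7. access 63: MISS, evict 8(c=3). Cache: [63(c=1) 67(c=3)]
  8. access 33: MISS, evict 63(c=1). Cache: [33(c=1) 67(c=3)]
  9. access 67: HIT, count now 4. Cache: [33(c=1) 67(c=4)]
  10. access 67: HIT, count now 5. Cache: [33(c=1) 67(c=5)]
  11. access 67: HIT, count now 6. Cache: [33(c=1) 67(c=6)]
  12. access 62: MISS, evict 33(c=1). Cache: [62(c=1) 67(c=6)]
  13. access 19: MISS, evict 62(c=1). Cache: [19(c=1) 67(c=6)]
  14. access 67: HIT, count now 7. Cache: [19(c=1) 67(c=7)]
  15. access 67: HIT, count now 8. Cache: [19(c=1) 67(c=8)]
  16. access 67: HIT, count now 9. Cache: [19(c=1) 67(c=9)]
  17. access 59: MISS, evict 19(c=1). Cache: [59(c=1) 67(c=9)]
  18. access 16: MISS, evict 59(c=1). Cache: [16(c=1) 67(c=9)]
  19. access 59: MISS, evict 16(c=1). Cache: [59(c=1) 67(c=9)]
Total: 10 hits, 9 misses, 7 evictions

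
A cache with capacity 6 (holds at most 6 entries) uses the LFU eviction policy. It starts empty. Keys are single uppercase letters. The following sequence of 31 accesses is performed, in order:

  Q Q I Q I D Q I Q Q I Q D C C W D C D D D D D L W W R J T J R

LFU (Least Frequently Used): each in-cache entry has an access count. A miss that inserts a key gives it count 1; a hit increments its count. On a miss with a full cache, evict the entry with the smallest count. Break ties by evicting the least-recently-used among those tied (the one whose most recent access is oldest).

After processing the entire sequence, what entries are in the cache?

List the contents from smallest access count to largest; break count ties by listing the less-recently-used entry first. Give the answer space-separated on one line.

LFU simulation (capacity=6):
  1. access Q: MISS. Cache: [Q(c=1)]
  2. access Q: HIT, count now 2. Cache: [Q(c=2)]
  3. access I: MISS. Cache: [I(c=1) Q(c=2)]
  4. access Q: HIT, count now 3. Cache: [I(c=1) Q(c=3)]
  5. access I: HIT, count now 2. Cache: [I(c=2) Q(c=3)]
  6. access D: MISS. Cache: [D(c=1) I(c=2) Q(c=3)]
  7. access Q: HIT, count now 4. Cache: [D(c=1) I(c=2) Q(c=4)]
  8. access I: HIT, count now 3. Cache: [D(c=1) I(c=3) Q(c=4)]
  9. access Q: HIT, count now 5. Cache: [D(c=1) I(c=3) Q(c=5)]
  10. access Q: HIT, count now 6. Cache: [D(c=1) I(c=3) Q(c=6)]
  11. access I: HIT, count now 4. Cache: [D(c=1) I(c=4) Q(c=6)]
  12. access Q: HIT, count now 7. Cache: [D(c=1) I(c=4) Q(c=7)]
  13. access D: HIT, count now 2. Cache: [D(c=2) I(c=4) Q(c=7)]
  14. access C: MISS. Cache: [C(c=1) D(c=2) I(c=4) Q(c=7)]
  15. access C: HIT, count now 2. Cache: [D(c=2) C(c=2) I(c=4) Q(c=7)]
  16. access W: MISS. Cache: [W(c=1) D(c=2) C(c=2) I(c=4) Q(c=7)]
  17. access D: HIT, count now 3. Cache: [W(c=1) C(c=2) D(c=3) I(c=4) Q(c=7)]
  18. access C: HIT, count now 3. Cache: [W(c=1) D(c=3) C(c=3) I(c=4) Q(c=7)]
  19. access D: HIT, count now 4. Cache: [W(c=1) C(c=3) I(c=4) D(c=4) Q(c=7)]
  20. access D: HIT, count now 5. Cache: [W(c=1) C(c=3) I(c=4) D(c=5) Q(c=7)]
  21. access D: HIT, count now 6. Cache: [W(c=1) C(c=3) I(c=4) D(c=6) Q(c=7)]
  22. access D: HIT, count now 7. Cache: [W(c=1) C(c=3) I(c=4) Q(c=7) D(c=7)]
  23. access D: HIT, count now 8. Cache: [W(c=1) C(c=3) I(c=4) Q(c=7) D(c=8)]
  24. access L: MISS. Cache: [W(c=1) L(c=1) C(c=3) I(c=4) Q(c=7) D(c=8)]
  25. access W: HIT, count now 2. Cache: [L(c=1) W(c=2) C(c=3) I(c=4) Q(c=7) D(c=8)]
  26. access W: HIT, count now 3. Cache: [L(c=1) C(c=3) W(c=3) I(c=4) Q(c=7) D(c=8)]
  27. access R: MISS, evict L(c=1). Cache: [R(c=1) C(c=3) W(c=3) I(c=4) Q(c=7) D(c=8)]
  28. access J: MISS, evict R(c=1). Cache: [J(c=1) C(c=3) W(c=3) I(c=4) Q(c=7) D(c=8)]
  29. access T: MISS, evict J(c=1). Cache: [T(c=1) C(c=3) W(c=3) I(c=4) Q(c=7) D(c=8)]
  30. access J: MISS, evict T(c=1). Cache: [J(c=1) C(c=3) W(c=3) I(c=4) Q(c=7) D(c=8)]
  31. access R: MISS, evict J(c=1). Cache: [R(c=1) C(c=3) W(c=3) I(c=4) Q(c=7) D(c=8)]
Total: 20 hits, 11 misses, 5 evictions

Answer: R C W I Q D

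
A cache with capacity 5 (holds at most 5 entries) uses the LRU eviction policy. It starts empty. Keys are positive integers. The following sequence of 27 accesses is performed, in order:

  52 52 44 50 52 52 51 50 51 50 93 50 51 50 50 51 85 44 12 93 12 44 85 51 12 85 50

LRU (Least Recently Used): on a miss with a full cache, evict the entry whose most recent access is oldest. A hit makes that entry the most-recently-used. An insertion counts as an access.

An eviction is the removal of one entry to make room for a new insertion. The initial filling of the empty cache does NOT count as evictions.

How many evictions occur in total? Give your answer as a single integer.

Answer: 5

Derivation:
LRU simulation (capacity=5):
  1. access 52: MISS. Cache (LRU->MRU): [52]
  2. access 52: HIT. Cache (LRU->MRU): [52]
  3. access 44: MISS. Cache (LRU->MRU): [52 44]
  4. access 50: MISS. Cache (LRU->MRU): [52 44 50]
  5. access 52: HIT. Cache (LRU->MRU): [44 50 52]
  6. access 52: HIT. Cache (LRU->MRU): [44 50 52]
  7. access 51: MISS. Cache (LRU->MRU): [44 50 52 51]
  8. access 50: HIT. Cache (LRU->MRU): [44 52 51 50]
  9. access 51: HIT. Cache (LRU->MRU): [44 52 50 51]
  10. access 50: HIT. Cache (LRU->MRU): [44 52 51 50]
  11. access 93: MISS. Cache (LRU->MRU): [44 52 51 50 93]
  12. access 50: HIT. Cache (LRU->MRU): [44 52 51 93 50]
  13. access 51: HIT. Cache (LRU->MRU): [44 52 93 50 51]
  14. access 50: HIT. Cache (LRU->MRU): [44 52 93 51 50]
  15. access 50: HIT. Cache (LRU->MRU): [44 52 93 51 50]
  16. access 51: HIT. Cache (LRU->MRU): [44 52 93 50 51]
  17. access 85: MISS, evict 44. Cache (LRU->MRU): [52 93 50 51 85]
  18. access 44: MISS, evict 52. Cache (LRU->MRU): [93 50 51 85 44]
  19. access 12: MISS, evict 93. Cache (LRU->MRU): [50 51 85 44 12]
  20. access 93: MISS, evict 50. Cache (LRU->MRU): [51 85 44 12 93]
  21. access 12: HIT. Cache (LRU->MRU): [51 85 44 93 12]
  22. access 44: HIT. Cache (LRU->MRU): [51 85 93 12 44]
  23. access 85: HIT. Cache (LRU->MRU): [51 93 12 44 85]
  24. access 51: HIT. Cache (LRU->MRU): [93 12 44 85 51]
  25. access 12: HIT. Cache (LRU->MRU): [93 44 85 51 12]
  26. access 85: HIT. Cache (LRU->MRU): [93 44 51 12 85]
  27. access 50: MISS, evict 93. Cache (LRU->MRU): [44 51 12 85 50]
Total: 17 hits, 10 misses, 5 evictions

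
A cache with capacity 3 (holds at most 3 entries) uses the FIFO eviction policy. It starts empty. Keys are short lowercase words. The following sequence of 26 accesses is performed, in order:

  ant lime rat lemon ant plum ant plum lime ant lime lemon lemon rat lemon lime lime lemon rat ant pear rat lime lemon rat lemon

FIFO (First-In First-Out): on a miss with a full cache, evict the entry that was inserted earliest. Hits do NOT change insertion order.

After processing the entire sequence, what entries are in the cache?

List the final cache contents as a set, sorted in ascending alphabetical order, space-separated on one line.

Answer: lemon lime rat

Derivation:
FIFO simulation (capacity=3):
  1. access ant: MISS. Cache (old->new): [ant]
  2. access lime: MISS. Cache (old->new): [ant lime]
  3. access rat: MISS. Cache (old->new): [ant lime rat]
  4. access lemon: MISS, evict ant. Cache (old->new): [lime rat lemon]
  5. access ant: MISS, evict lime. Cache (old->new): [rat lemon ant]
  6. access plum: MISS, evict rat. Cache (old->new): [lemon ant plum]
  7. access ant: HIT. Cache (old->new): [lemon ant plum]
  8. access plum: HIT. Cache (old->new): [lemon ant plum]
  9. access lime: MISS, evict lemon. Cache (old->new): [ant plum lime]
  10. access ant: HIT. Cache (old->new): [ant plum lime]
  11. access lime: HIT. Cache (old->new): [ant plum lime]
  12. access lemon: MISS, evict ant. Cache (old->new): [plum lime lemon]
  13. access lemon: HIT. Cache (old->new): [plum lime lemon]
  14. access rat: MISS, evict plum. Cache (old->new): [lime lemon rat]
  15. access lemon: HIT. Cache (old->new): [lime lemon rat]
  16. access lime: HIT. Cache (old->new): [lime lemon rat]
  17. access lime: HIT. Cache (old->new): [lime lemon rat]
  18. access lemon: HIT. Cache (old->new): [lime lemon rat]
  19. access rat: HIT. Cache (old->new): [lime lemon rat]
  20. access ant: MISS, evict lime. Cache (old->new): [lemon rat ant]
  21. access pear: MISS, evict lemon. Cache (old->new): [rat ant pear]
  22. access rat: HIT. Cache (old->new): [rat ant pear]
  23. access lime: MISS, evict rat. Cache (old->new): [ant pear lime]
  24. access lemon: MISS, evict ant. Cache (old->new): [pear lime lemon]
  25. access rat: MISS, evict pear. Cache (old->new): [lime lemon rat]
  26. access lemon: HIT. Cache (old->new): [lime lemon rat]
Total: 12 hits, 14 misses, 11 evictions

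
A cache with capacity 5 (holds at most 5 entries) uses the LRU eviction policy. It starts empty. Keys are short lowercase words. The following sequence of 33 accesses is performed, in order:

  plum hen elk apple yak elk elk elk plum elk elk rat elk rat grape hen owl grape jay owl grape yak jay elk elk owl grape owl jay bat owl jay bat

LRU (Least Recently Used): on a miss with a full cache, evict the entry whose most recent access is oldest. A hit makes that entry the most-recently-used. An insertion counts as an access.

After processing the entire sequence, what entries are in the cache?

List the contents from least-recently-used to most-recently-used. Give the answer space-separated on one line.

LRU simulation (capacity=5):
  1. access plum: MISS. Cache (LRU->MRU): [plum]
  2. access hen: MISS. Cache (LRU->MRU): [plum hen]
  3. access elk: MISS. Cache (LRU->MRU): [plum hen elk]
  4. access apple: MISS. Cache (LRU->MRU): [plum hen elk apple]
  5. access yak: MISS. Cache (LRU->MRU): [plum hen elk apple yak]
  6. access elk: HIT. Cache (LRU->MRU): [plum hen apple yak elk]
  7. access elk: HIT. Cache (LRU->MRU): [plum hen apple yak elk]
  8. access elk: HIT. Cache (LRU->MRU): [plum hen apple yak elk]
  9. access plum: HIT. Cache (LRU->MRU): [hen apple yak elk plum]
  10. access elk: HIT. Cache (LRU->MRU): [hen apple yak plum elk]
  11. access elk: HIT. Cache (LRU->MRU): [hen apple yak plum elk]
  12. access rat: MISS, evict hen. Cache (LRU->MRU): [apple yak plum elk rat]
  13. access elk: HIT. Cache (LRU->MRU): [apple yak plum rat elk]
  14. access rat: HIT. Cache (LRU->MRU): [apple yak plum elk rat]
  15. access grape: MISS, evict apple. Cache (LRU->MRU): [yak plum elk rat grape]
  16. access hen: MISS, evict yak. Cache (LRU->MRU): [plum elk rat grape hen]
  17. access owl: MISS, evict plum. Cache (LRU->MRU): [elk rat grape hen owl]
  18. access grape: HIT. Cache (LRU->MRU): [elk rat hen owl grape]
  19. access jay: MISS, evict elk. Cache (LRU->MRU): [rat hen owl grape jay]
  20. access owl: HIT. Cache (LRU->MRU): [rat hen grape jay owl]
  21. access grape: HIT. Cache (LRU->MRU): [rat hen jay owl grape]
  22. access yak: MISS, evict rat. Cache (LRU->MRU): [hen jay owl grape yak]
  23. access jay: HIT. Cache (LRU->MRU): [hen owl grape yak jay]
  24. access elk: MISS, evict hen. Cache (LRU->MRU): [owl grape yak jay elk]
  25. access elk: HIT. Cache (LRU->MRU): [owl grape yak jay elk]
  26. access owl: HIT. Cache (LRU->MRU): [grape yak jay elk owl]
  27. access grape: HIT. Cache (LRU->MRU): [yak jay elk owl grape]
  28. access owl: HIT. Cache (LRU->MRU): [yak jay elk grape owl]
  29. access jay: HIT. Cache (LRU->MRU): [yak elk grape owl jay]
  30. access bat: MISS, evict yak. Cache (LRU->MRU): [elk grape owl jay bat]
  31. access owl: HIT. Cache (LRU->MRU): [elk grape jay bat owl]
  32. access jay: HIT. Cache (LRU->MRU): [elk grape bat owl jay]
  33. access bat: HIT. Cache (LRU->MRU): [elk grape owl jay bat]
Total: 20 hits, 13 misses, 8 evictions

Answer: elk grape owl jay bat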